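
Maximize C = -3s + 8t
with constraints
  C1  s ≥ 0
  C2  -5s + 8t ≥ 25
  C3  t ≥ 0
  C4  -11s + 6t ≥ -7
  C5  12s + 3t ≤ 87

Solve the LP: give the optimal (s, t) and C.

Vertices and C = -3s + 8t:
  (0, 25/8) → C = 25
  (0, 29) → C = 232
  (103/29, 155/29) → C = 931/29
  (181/35, 291/35) → C = 51

At the optimal vertex, s = 0 and 12s + 3t = 87.
Solving simultaneously gives s = 0, t = 29.

s = 0, t = 29, maximum C = 232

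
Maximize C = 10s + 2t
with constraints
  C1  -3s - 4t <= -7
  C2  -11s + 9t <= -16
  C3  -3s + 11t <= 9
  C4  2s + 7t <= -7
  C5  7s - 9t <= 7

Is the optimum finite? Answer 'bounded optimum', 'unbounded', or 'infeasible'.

The boundaries -3s - 4t = -7 and 2s + 7t = -7 meet at (77/13, -35/13), but that point violates 7s - 9t ≤ 7. Every candidate vertex is excluded by some other constraint, so the feasible region is empty.

infeasible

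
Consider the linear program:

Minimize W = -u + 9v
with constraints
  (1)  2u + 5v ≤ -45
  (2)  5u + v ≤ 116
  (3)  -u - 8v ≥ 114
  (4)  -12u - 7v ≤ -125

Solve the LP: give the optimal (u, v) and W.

u = 687/23, v = -767/23, minimum W = -330

At the optimal vertex, 5u + v = 116 and -12u - 7v = -125.
Solving simultaneously gives u = 687/23, v = -767/23.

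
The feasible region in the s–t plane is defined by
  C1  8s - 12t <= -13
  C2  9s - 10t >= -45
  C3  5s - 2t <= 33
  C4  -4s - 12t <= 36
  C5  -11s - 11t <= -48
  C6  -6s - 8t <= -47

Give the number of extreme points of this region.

Intersecting each pair of boundary lines and keeping only the points that satisfy every inequality leaves:
  (211/22, 329/44)
  (115/34, 227/68)
  (105/8, 261/16)
  (5/6, 21/4)

4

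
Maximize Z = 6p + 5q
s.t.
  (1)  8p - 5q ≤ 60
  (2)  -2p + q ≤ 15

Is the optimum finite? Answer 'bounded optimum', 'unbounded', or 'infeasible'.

unbounded

From the feasible point (-135/2, -120), moving in the direction (1, 2) keeps every constraint satisfied while Z increases without bound.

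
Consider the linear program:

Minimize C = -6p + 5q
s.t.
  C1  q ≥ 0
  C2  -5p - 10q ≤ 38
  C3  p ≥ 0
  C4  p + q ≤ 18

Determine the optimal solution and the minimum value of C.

Corner points and C = -6p + 5q:
  (0, 0) → C = 0
  (18, 0) → C = -108
  (0, 18) → C = 90

p = 18, q = 0, minimum C = -108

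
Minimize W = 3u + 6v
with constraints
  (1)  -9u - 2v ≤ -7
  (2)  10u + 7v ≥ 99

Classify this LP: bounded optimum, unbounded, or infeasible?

unbounded

From the feasible point (-149/43, 821/43), moving in the direction (7, -10) keeps every constraint satisfied while W decreases without bound.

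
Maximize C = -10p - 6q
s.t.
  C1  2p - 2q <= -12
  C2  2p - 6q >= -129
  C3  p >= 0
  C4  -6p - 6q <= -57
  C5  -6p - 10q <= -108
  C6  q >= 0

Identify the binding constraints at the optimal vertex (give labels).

Corner points and C = -10p - 6q:
  (93/4, 117/4) → C = -408
  (3, 9) → C = -84
  (0, 43/2) → C = -129
  (0, 54/5) → C = -324/5

The maximum is at (0, 54/5). Substituting into each constraint, equality holds for C3 and C5; the remaining constraints have slack.

C3 and C5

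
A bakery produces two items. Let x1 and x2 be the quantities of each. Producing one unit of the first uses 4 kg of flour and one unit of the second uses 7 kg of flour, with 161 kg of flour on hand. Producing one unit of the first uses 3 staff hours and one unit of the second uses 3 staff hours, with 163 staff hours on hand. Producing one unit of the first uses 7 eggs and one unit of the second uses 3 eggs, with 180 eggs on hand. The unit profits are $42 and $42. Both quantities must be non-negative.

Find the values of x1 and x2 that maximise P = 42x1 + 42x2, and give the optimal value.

Vertices and P = 42x1 + 42x2:
  (0, 0) → P = 0
  (0, 23) → P = 966
  (180/7, 0) → P = 1080
  (21, 11) → P = 1344

x1 = 21, x2 = 11, maximum P = 1344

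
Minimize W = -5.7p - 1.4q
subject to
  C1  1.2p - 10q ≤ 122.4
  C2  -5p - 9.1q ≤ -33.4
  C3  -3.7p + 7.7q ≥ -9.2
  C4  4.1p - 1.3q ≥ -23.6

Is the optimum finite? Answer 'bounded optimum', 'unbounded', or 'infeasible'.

From the feasible point (4870/1031, 7758/7217), moving in the direction (1.3, 4.1) keeps every constraint satisfied while W decreases without bound.

unbounded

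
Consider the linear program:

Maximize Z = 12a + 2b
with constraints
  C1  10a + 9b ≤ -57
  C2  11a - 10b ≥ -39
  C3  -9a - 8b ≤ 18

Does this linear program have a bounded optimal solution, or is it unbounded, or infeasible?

unbounded

From the feasible point (294, -333), moving in the direction (9, -10) keeps every constraint satisfied while Z increases without bound.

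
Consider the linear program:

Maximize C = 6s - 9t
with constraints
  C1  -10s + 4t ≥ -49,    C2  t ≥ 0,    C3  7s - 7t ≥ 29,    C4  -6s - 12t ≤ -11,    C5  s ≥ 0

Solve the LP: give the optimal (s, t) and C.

Corner points and C = 6s - 9t:
  (49/10, 0) → C = 147/5
  (227/42, 53/42) → C = 295/14
  (29/7, 0) → C = 174/7

At the optimal vertex, -10s + 4t = -49 and t = 0.
Solving simultaneously gives s = 49/10, t = 0.

s = 49/10, t = 0, maximum C = 147/5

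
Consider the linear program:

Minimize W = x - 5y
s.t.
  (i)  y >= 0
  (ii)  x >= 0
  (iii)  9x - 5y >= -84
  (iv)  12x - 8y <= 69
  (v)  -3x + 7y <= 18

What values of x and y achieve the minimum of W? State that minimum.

Feasible corners and W = x - 5y:
  (0, 0) → W = 0
  (23/4, 0) → W = 23/4
  (0, 18/7) → W = -90/7
  (209/20, 141/20) → W = -124/5

The binding constraints are 12x - 8y = 69 and -3x + 7y = 18.
Solving simultaneously gives x = 209/20, y = 141/20.

x = 209/20, y = 141/20, minimum W = -124/5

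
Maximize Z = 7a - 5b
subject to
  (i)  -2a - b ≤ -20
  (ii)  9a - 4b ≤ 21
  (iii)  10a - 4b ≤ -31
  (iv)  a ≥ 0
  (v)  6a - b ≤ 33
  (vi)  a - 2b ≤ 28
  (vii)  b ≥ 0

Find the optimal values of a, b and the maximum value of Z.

a = 49/18, b = 131/9, maximum Z = -967/18

Feasible corners and Z = 7a - 5b:
  (49/18, 131/9) → Z = -967/18
  (0, 20) → Z = -100
  (163/14, 258/7) → Z = -1439/14
The feasible region is unbounded (it extends along (0, 1), (1, 6)), but Z strictly decreases along every unbounded feasible direction, so there is no improving ray and the maximum is attained at a vertex.

The optimum lies where -2a - b = -20 and 10a - 4b = -31.
Solving simultaneously gives a = 49/18, b = 131/9.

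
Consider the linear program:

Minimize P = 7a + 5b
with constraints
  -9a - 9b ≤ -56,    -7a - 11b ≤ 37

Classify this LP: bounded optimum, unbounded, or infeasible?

unbounded

From the feasible point (949/36, -725/36), moving in the direction (-9, 9) keeps every constraint satisfied while P decreases without bound.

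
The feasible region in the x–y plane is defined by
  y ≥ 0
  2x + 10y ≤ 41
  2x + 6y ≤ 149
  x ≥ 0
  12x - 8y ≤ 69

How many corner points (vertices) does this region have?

4

Pairwise boundary intersections that survive every other constraint:
  (0, 0)
  (23/4, 0)
  (0, 41/10)
  (509/68, 177/68)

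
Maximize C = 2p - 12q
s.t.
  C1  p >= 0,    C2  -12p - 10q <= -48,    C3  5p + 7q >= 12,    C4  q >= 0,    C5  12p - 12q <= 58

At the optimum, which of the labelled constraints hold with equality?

Corner points and C = 2p - 12q:
  (0, 24/5) → C = -288/5
  (4, 0) → C = 8
  (29/6, 0) → C = 29/3
The feasible region is unbounded (it extends along (0, 1), (1, 1)), but C strictly decreases along every unbounded feasible direction, so there is no improving ray and the maximum is attained at a vertex.

The maximum is at (29/6, 0). Substituting into each constraint, equality holds for C4 and C5; the remaining constraints have slack.

C4 and C5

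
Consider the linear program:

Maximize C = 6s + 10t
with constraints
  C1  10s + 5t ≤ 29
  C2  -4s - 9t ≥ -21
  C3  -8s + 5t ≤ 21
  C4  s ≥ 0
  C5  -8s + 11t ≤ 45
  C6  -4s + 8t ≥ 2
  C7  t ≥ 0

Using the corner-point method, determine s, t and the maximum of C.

s = 75/34, t = 23/17, maximum C = 455/17

Vertices and C = 6s + 10t:
  (0, 7/3) → C = 70/3
  (75/34, 23/17) → C = 455/17
  (0, 1/4) → C = 5/2

The binding constraints are -4s - 9t = -21 and -4s + 8t = 2.
Solving simultaneously gives s = 75/34, t = 23/17.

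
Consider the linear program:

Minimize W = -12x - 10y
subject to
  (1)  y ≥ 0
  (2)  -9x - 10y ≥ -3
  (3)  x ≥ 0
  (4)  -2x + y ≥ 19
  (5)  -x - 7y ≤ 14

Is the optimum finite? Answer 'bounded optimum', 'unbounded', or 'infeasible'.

infeasible

The boundaries y = 0 and -9x - 10y = -3 meet at (1/3, 0), but that point violates -2x + y ≥ 19. Every candidate vertex is excluded by some other constraint, so the feasible region is empty.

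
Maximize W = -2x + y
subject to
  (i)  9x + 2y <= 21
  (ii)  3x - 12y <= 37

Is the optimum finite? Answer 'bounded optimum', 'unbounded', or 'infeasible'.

From the feasible point (163/57, -45/19), moving in the direction (-12, -3) keeps every constraint satisfied while W increases without bound.

unbounded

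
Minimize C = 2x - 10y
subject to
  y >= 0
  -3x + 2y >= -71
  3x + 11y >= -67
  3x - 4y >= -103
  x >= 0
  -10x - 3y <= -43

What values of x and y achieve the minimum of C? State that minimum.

x = 245/3, y = 87, minimum C = -2120/3

Vertices and C = 2x - 10y:
  (71/3, 0) → C = 142/3
  (43/10, 0) → C = 43/5
  (245/3, 87) → C = -2120/3
  (0, 103/4) → C = -515/2
  (0, 43/3) → C = -430/3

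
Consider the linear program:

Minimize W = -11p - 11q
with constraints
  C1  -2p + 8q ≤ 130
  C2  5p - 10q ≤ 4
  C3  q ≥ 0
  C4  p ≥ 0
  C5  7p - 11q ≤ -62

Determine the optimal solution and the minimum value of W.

Vertices and W = -11p - 11q:
  (0, 65/4) → W = -715/4
  (467/17, 393/17) → W = -9460/17
  (0, 62/11) → W = -62

The optimum lies where -2p + 8q = 130 and 7p - 11q = -62.
Solving simultaneously gives p = 467/17, q = 393/17.

p = 467/17, q = 393/17, minimum W = -9460/17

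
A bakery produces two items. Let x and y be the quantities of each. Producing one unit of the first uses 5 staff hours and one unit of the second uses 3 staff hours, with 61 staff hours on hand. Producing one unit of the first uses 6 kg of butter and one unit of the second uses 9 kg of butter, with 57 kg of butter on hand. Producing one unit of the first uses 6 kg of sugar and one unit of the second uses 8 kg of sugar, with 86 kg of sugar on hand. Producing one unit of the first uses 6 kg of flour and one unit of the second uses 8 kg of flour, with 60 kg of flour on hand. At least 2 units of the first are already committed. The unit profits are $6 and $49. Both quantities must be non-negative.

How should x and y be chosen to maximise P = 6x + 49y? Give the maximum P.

Vertices and P = 6x + 49y:
  (19/2, 0) → P = 57
  (2, 0) → P = 12
  (2, 5) → P = 257

x = 2, y = 5, maximum P = 257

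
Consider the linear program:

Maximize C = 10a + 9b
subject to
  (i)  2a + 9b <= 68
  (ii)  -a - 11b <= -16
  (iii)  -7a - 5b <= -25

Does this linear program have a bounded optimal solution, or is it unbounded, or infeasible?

Vertices and C = 10a + 9b:
  (604/13, -36/13) → C = 5716/13
  (-115/53, 426/53) → C = 2684/53
  (65/24, 29/24) → C = 911/24
The feasible region has finitely many vertices and no improving ray; the maximum is 5716/13 at (604/13, -36/13).

bounded optimum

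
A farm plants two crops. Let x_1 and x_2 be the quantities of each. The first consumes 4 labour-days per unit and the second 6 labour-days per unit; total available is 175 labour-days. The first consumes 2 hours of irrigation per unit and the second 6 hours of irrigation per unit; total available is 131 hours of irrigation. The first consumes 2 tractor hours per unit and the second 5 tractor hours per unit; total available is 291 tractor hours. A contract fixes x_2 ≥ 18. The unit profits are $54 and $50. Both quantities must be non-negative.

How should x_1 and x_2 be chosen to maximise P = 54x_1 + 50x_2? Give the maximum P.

x_1 = 23/2, x_2 = 18, maximum P = 1521

Vertices and P = 54x_1 + 50x_2:
  (0, 131/6) → P = 3275/3
  (0, 18) → P = 900
  (23/2, 18) → P = 1521

The optimum lies where 2x_1 + 6x_2 = 131 and x_2 = 18.
Solving simultaneously gives x_1 = 23/2, x_2 = 18.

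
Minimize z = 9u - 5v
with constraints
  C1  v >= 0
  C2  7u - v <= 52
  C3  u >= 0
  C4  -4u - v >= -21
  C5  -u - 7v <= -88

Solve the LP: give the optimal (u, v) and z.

Vertices and z = 9u - 5v:
  (0, 21) → z = -105
  (0, 88/7) → z = -440/7
  (59/27, 331/27) → z = -1124/27

The binding constraints are u = 0 and -4u - v = -21.
Solving simultaneously gives u = 0, v = 21.

u = 0, v = 21, minimum z = -105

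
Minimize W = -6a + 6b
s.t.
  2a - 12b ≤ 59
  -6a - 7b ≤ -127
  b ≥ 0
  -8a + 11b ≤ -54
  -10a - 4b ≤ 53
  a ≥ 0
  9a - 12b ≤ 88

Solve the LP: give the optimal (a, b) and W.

Extreme points and W = -6a + 6b:
  (1775/122, 346/61) → W = -3249/61
  (428/27, 41/9) → W = -610/9
  (320/3, 218/3) → W = -204

a = 320/3, b = 218/3, minimum W = -204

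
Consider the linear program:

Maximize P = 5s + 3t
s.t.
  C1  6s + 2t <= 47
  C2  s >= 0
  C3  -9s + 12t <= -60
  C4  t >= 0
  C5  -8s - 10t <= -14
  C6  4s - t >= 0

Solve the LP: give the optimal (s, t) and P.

s = 38/5, t = 7/10, maximum P = 401/10

Vertices and P = 5s + 3t:
  (38/5, 7/10) → P = 401/10
  (47/6, 0) → P = 235/6
  (20/3, 0) → P = 100/3

At the optimal vertex, 6s + 2t = 47 and -9s + 12t = -60.
Solving simultaneously gives s = 38/5, t = 7/10.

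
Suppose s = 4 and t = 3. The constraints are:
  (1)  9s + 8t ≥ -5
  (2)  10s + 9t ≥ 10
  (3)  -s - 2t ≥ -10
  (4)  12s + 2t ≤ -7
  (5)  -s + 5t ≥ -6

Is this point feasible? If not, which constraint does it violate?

Constraint (4): 12s + 2t = 54, which is not ≤ -7. All other constraints are satisfied.

not feasible — violates (4)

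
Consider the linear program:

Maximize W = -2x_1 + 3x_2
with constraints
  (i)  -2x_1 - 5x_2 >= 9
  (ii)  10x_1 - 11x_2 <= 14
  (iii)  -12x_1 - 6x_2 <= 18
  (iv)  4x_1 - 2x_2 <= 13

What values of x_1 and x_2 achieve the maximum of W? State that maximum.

x_1 = -3/4, x_2 = -3/2, maximum W = -3

Vertices and W = -2x_1 + 3x_2:
  (-29/72, -59/36) → W = -37/9
  (-3/4, -3/2) → W = -3
  (-19/32, -29/16) → W = -17/4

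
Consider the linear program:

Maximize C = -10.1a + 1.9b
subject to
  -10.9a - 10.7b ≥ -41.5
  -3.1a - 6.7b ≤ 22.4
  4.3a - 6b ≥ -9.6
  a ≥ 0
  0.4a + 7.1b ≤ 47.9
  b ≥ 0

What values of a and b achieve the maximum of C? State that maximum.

Feasible corners and C = -10.1a + 1.9b:
  (14628/11141, 28309/11141) → C = -939557/111410
  (415/109, 0) → C = -8383/218
  (0, 8/5) → C = 76/25
  (0, 0) → C = 0

a = 0, b = 1.6, maximum C = 3.04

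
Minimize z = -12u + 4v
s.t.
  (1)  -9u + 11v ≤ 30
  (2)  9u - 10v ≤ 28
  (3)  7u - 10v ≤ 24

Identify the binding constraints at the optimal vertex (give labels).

Vertices and z = -12u + 4v:
  (608/9, 58) → z = -1736/3
  (-564/13, -426/13) → z = 5064/13
  (2, -1) → z = -28

The minimum is at (608/9, 58). Substituting into each constraint, equality holds for (1) and (2); the remaining constraints have slack.

(1) and (2)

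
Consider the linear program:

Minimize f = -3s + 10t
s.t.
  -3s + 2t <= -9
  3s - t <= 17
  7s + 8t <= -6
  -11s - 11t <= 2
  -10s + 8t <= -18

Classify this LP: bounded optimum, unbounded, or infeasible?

The boundaries -3s + 2t = -9 and 3s - t = 17 meet at (25/3, 8), but that point violates 7s + 8t ≤ -6. Every candidate vertex is excluded by some other constraint, so the feasible region is empty.

infeasible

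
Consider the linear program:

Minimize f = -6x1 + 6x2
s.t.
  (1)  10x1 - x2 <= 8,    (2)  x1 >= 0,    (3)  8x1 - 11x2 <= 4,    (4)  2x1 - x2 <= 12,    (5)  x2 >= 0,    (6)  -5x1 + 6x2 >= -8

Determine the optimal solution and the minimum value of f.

x1 = 14/17, x2 = 4/17, minimum f = -60/17

Vertices and f = -6x1 + 6x2:
  (14/17, 4/17) → f = -60/17
  (0, 0) → f = 0
  (1/2, 0) → f = -3
The feasible region is unbounded (it extends along (0, 1), (1, 10)), but f strictly increases along every unbounded feasible direction, so there is no improving ray and the minimum is attained at a vertex.

At the optimal vertex, 10x1 - x2 = 8 and 8x1 - 11x2 = 4.
Solving simultaneously gives x1 = 14/17, x2 = 4/17.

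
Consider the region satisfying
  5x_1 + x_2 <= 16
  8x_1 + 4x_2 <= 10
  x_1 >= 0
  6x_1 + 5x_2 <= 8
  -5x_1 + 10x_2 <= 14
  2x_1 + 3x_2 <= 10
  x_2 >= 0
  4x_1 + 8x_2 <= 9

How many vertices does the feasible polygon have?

5

Pairwise boundary intersections that survive every other constraint:
  (9/8, 1/4)
  (5/4, 0)
  (0, 0)
  (0, 9/8)
  (19/28, 11/14)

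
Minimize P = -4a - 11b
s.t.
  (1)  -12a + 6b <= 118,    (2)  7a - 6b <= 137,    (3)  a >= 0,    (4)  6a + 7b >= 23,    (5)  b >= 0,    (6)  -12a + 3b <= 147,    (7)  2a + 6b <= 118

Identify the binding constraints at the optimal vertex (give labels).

(2) and (7)

Feasible corners and P = -4a - 11b:
  (0, 59/3) → P = -649/3
  (137/7, 0) → P = -548/7
  (85/3, 92/9) → P = -2032/9
  (0, 23/7) → P = -253/7
  (23/6, 0) → P = -46/3

The minimum is at (85/3, 92/9). Substituting into each constraint, equality holds for (2) and (7); the remaining constraints have slack.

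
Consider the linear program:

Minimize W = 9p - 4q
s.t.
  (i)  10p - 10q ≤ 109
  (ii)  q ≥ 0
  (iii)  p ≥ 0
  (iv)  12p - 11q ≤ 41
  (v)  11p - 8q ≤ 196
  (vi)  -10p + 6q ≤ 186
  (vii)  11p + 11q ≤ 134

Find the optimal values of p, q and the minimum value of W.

p = 0, q = 134/11, minimum W = -536/11

The binding constraints are p = 0 and 11p + 11q = 134.
Solving simultaneously gives p = 0, q = 134/11.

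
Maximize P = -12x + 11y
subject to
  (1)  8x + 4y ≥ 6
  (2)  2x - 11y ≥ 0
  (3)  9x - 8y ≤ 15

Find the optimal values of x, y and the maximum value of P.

x = 11/16, y = 1/8, maximum P = -55/8

Corner points and P = -12x + 11y:
  (11/16, 1/8) → P = -55/8
  (27/25, -33/50) → P = -1011/50
  (165/83, 30/83) → P = -1650/83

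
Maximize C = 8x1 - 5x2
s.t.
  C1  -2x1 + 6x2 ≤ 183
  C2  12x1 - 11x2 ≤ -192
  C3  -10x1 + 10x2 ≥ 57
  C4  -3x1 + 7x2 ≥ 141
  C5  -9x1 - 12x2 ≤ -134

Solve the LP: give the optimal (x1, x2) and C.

x1 = 861/50, x2 = 906/25, maximum C = -1086/25

Extreme points and C = 8x1 - 5x2:
  (861/50, 906/25) → C = -1086/25
  (-232/13, 1915/78) → C = -20711/78
  (69/17, 372/17) → C = -1308/17
  (-754/99, 557/33) → C = -14387/99

The optimum lies where -2x1 + 6x2 = 183 and 12x1 - 11x2 = -192.
Solving simultaneously gives x1 = 861/50, x2 = 906/25.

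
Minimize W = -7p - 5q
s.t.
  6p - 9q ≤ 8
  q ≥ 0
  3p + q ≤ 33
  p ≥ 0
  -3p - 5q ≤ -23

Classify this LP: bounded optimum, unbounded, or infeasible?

bounded optimum

Vertices and W = -7p - 5q:
  (305/33, 58/11) → W = -3005/33
  (13/3, 2) → W = -121/3
  (0, 33) → W = -165
  (0, 23/5) → W = -23
The feasible region has finitely many vertices and no improving ray; the minimum is -165 at (0, 33).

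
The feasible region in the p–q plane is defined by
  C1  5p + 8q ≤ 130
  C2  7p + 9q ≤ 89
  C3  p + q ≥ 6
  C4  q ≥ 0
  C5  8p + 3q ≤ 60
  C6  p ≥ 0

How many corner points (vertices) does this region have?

The feasible vertices (each the meet of two boundaries and inside every other half-plane) are:
  (91/17, 292/51)
  (0, 89/9)
  (6, 0)
  (0, 6)
  (15/2, 0)

5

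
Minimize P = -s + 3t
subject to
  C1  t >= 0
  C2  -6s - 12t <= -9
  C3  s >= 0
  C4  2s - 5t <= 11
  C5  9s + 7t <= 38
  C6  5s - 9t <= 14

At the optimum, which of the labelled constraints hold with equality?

Extreme points and P = -s + 3t:
  (3/2, 0) → P = -3/2
  (14/5, 0) → P = -14/5
  (0, 3/4) → P = 9/4
  (0, 38/7) → P = 114/7
  (110/29, 16/29) → P = -62/29

The minimum is at (14/5, 0). Substituting into each constraint, equality holds for C1 and C6; the remaining constraints have slack.

C1 and C6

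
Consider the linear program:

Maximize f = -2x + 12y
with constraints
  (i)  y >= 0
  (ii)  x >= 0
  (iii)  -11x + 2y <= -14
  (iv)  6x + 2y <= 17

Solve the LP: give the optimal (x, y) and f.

x = 31/17, y = 103/34, maximum f = 556/17

Feasible corners and f = -2x + 12y:
  (14/11, 0) → f = -28/11
  (17/6, 0) → f = -17/3
  (31/17, 103/34) → f = 556/17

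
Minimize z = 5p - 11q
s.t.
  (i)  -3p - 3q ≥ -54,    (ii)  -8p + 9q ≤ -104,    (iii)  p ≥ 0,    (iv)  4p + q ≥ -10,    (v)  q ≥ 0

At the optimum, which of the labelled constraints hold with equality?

Extreme points and z = 5p - 11q:
  (266/17, 40/17) → z = 890/17
  (18, 0) → z = 90
  (13, 0) → z = 65

The minimum is at (266/17, 40/17). Substituting into each constraint, equality holds for (i) and (ii); the remaining constraints have slack.

(i) and (ii)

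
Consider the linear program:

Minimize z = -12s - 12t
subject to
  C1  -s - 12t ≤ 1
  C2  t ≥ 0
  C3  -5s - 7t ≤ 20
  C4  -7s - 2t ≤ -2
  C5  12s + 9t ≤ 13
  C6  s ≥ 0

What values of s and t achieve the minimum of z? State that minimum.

s = 0, t = 13/9, minimum z = -52/3

Feasible corners and z = -12s - 12t:
  (2/7, 0) → z = -24/7
  (13/12, 0) → z = -13
  (0, 1) → z = -12
  (0, 13/9) → z = -52/3

The optimum lies where 12s + 9t = 13 and s = 0.
Solving simultaneously gives s = 0, t = 13/9.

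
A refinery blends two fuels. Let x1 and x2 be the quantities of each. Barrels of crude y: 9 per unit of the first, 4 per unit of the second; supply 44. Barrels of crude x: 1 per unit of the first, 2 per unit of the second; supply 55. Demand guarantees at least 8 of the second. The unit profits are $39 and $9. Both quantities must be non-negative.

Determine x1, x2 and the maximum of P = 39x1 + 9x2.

x1 = 4/3, x2 = 8, maximum P = 124

Extreme points and P = 39x1 + 9x2:
  (0, 11) → P = 99
  (0, 8) → P = 72
  (4/3, 8) → P = 124

The optimum lies where 9x1 + 4x2 = 44 and x2 = 8.
Solving simultaneously gives x1 = 4/3, x2 = 8.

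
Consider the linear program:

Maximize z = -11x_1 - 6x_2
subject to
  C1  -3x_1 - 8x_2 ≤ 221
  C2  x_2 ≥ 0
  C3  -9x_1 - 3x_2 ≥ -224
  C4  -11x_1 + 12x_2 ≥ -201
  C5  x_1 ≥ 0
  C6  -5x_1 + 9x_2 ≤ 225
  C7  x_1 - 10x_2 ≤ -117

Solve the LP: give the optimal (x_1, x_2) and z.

x_1 = 0, x_2 = 117/10, maximum z = -351/5

Feasible corners and z = -11x_1 - 6x_2:
  (447/32, 3145/96) → z = -11207/32
  (1889/93, 1277/93) → z = -28441/93
  (0, 25) → z = -150
  (0, 117/10) → z = -351/5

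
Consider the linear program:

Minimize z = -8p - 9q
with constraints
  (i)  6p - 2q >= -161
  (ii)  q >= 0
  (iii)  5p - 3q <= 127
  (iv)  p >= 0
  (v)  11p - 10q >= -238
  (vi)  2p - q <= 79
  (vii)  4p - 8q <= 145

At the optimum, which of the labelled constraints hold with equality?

Feasible corners and z = -8p - 9q:
  (127/5, 0) → z = -1016/5
  (0, 0) → z = 0
  (110, 141) → z = -2149
  (0, 119/5) → z = -1071/5
  (1028/9, 1345/9) → z = -20329/9

The minimum is at (1028/9, 1345/9). Substituting into each constraint, equality holds for (v) and (vi); the remaining constraints have slack.

(v) and (vi)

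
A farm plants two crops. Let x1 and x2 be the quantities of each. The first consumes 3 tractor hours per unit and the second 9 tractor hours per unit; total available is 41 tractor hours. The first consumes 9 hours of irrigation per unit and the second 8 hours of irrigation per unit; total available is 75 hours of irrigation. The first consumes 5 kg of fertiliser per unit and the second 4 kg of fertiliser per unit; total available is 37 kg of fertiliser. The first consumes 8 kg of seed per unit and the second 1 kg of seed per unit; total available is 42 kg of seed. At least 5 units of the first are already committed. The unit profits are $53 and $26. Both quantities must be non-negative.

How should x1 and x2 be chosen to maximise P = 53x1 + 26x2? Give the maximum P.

x1 = 5, x2 = 2, maximum P = 317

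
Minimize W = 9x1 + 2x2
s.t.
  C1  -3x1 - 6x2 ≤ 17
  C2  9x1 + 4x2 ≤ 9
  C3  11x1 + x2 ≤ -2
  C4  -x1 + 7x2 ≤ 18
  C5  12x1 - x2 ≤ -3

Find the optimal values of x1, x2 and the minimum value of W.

Feasible corners and W = 9x1 + 2x2:
  (-227/27, 37/27) → W = -1969/27
  (-7/15, -13/5) → W = -47/5
  (-16/39, 98/39) → W = 4/3
  (-5/23, 9/23) → W = -27/23

x1 = -227/27, x2 = 37/27, minimum W = -1969/27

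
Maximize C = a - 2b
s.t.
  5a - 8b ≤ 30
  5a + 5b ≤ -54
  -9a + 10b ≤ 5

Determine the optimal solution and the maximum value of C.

Feasible corners and C = a - 2b:
  (-282/65, -84/13) → C = 558/65
  (-170/11, -295/22) → C = 125/11
  (-113/19, -461/95) → C = 357/95

The binding constraints are 5a - 8b = 30 and -9a + 10b = 5.
Solving simultaneously gives a = -170/11, b = -295/22.

a = -170/11, b = -295/22, maximum C = 125/11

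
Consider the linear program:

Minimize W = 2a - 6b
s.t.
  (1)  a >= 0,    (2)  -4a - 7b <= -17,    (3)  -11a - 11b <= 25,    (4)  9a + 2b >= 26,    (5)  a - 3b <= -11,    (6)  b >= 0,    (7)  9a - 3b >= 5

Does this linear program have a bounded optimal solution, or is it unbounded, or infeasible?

unbounded

From the feasible point (2, 13/3), moving in the direction (3, 9) keeps every constraint satisfied while W decreases without bound.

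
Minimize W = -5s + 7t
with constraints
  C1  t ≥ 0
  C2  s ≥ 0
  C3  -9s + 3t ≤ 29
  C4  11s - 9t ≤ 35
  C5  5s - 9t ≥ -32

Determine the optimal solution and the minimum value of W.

s = 35/11, t = 0, minimum W = -175/11

Feasible corners and W = -5s + 7t:
  (0, 0) → W = 0
  (35/11, 0) → W = -175/11
  (0, 32/9) → W = 224/9
  (67/6, 527/54) → W = 337/27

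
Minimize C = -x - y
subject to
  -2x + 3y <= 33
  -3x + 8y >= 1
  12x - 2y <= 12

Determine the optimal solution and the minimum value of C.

Vertices and C = -x - y:
  (-261/7, -97/7) → C = 358/7
  (51/16, 105/8) → C = -261/16
  (49/45, 8/15) → C = -73/45

The binding constraints are -2x + 3y = 33 and 12x - 2y = 12.
Solving simultaneously gives x = 51/16, y = 105/8.

x = 51/16, y = 105/8, minimum C = -261/16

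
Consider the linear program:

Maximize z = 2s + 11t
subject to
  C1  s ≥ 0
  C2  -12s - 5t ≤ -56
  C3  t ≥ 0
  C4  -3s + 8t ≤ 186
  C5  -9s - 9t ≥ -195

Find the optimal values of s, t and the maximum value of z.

Feasible corners and z = 2s + 11t:
  (0, 56/5) → z = 616/5
  (0, 65/3) → z = 715/3
  (14/3, 0) → z = 28/3
  (65/3, 0) → z = 130/3

s = 0, t = 65/3, maximum z = 715/3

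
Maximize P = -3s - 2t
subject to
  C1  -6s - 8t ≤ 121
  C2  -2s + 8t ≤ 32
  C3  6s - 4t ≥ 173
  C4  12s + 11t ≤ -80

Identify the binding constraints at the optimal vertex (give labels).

C1 and C3

Vertices and P = -3s - 2t:
  (25/2, -49/2) → P = 23/2
  (691/30, -162/5) → P = -43/10
  (1583/114, -426/19) → P = 121/38

The maximum is at (25/2, -49/2). Substituting into each constraint, equality holds for C1 and C3; the remaining constraints have slack.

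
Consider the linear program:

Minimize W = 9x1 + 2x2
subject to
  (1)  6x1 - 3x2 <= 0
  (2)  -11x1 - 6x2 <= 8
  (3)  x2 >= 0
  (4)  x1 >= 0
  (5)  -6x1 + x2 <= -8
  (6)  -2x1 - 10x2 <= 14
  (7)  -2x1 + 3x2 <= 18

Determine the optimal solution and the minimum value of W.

x1 = 2, x2 = 4, minimum W = 26

Vertices and W = 9x1 + 2x2:
  (2, 4) → W = 26
  (9/2, 9) → W = 117/2
  (21/8, 31/4) → W = 313/8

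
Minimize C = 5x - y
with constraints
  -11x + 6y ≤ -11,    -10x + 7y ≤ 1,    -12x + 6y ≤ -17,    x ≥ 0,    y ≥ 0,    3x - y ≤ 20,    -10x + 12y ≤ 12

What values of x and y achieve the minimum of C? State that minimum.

x = 17/12, y = 0, minimum C = 85/12

Feasible corners and C = 5x - y:
  (17/12, 0) → C = 85/12
  (23/7, 157/42) → C = 533/42
  (20/3, 0) → C = 100/3
  (126/13, 118/13) → C = 512/13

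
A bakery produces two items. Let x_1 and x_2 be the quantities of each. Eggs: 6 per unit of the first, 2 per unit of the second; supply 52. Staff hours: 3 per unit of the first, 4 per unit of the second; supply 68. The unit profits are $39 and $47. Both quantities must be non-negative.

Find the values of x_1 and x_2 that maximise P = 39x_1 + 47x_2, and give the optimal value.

Vertices and P = 39x_1 + 47x_2:
  (0, 0) → P = 0
  (0, 17) → P = 799
  (26/3, 0) → P = 338
  (4, 14) → P = 814

At the optimal vertex, 6x_1 + 2x_2 = 52 and 3x_1 + 4x_2 = 68.
Solving simultaneously gives x_1 = 4, x_2 = 14.

x_1 = 4, x_2 = 14, maximum P = 814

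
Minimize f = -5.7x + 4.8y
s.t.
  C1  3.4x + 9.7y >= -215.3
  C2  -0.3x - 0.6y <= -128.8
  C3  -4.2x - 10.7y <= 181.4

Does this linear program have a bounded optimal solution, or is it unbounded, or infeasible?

unbounded

From the feasible point (137854/87, -50251/87), moving in the direction (9.7, -3.4) keeps every constraint satisfied while f decreases without bound.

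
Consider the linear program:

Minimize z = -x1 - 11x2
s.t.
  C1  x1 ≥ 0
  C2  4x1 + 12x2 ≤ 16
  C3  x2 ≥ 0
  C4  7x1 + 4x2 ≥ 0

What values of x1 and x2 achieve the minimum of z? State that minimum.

Extreme points and z = -x1 - 11x2:
  (0, 4/3) → z = -44/3
  (0, 0) → z = 0
  (4, 0) → z = -4

The binding constraints are x1 = 0 and 4x1 + 12x2 = 16.
Solving simultaneously gives x1 = 0, x2 = 4/3.

x1 = 0, x2 = 4/3, minimum z = -44/3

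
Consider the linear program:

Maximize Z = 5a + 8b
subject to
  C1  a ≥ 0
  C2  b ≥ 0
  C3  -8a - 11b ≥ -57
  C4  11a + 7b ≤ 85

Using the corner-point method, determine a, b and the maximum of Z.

a = 0, b = 57/11, maximum Z = 456/11

Extreme points and Z = 5a + 8b:
  (0, 0) → Z = 0
  (0, 57/11) → Z = 456/11
  (57/8, 0) → Z = 285/8

The binding constraints are a = 0 and -8a - 11b = -57.
Solving simultaneously gives a = 0, b = 57/11.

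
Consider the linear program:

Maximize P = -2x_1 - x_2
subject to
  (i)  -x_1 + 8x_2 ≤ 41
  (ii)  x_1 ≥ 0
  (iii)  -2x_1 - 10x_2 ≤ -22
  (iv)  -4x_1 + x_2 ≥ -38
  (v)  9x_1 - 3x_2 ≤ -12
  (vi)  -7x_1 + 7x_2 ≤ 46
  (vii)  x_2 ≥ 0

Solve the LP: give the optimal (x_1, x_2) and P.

x_1 = 0, x_2 = 4, maximum P = -4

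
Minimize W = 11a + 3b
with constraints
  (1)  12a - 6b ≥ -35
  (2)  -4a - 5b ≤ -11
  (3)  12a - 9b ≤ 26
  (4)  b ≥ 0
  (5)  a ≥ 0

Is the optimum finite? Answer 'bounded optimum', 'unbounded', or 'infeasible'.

bounded optimum

Corner points and W = 11a + 3b:
  (0, 35/6) → W = 35/2
  (229/96, 7/24) → W = 2603/96
  (0, 11/5) → W = 33/5
The feasible region has finitely many vertices and no improving ray; the minimum is 33/5 at (0, 11/5).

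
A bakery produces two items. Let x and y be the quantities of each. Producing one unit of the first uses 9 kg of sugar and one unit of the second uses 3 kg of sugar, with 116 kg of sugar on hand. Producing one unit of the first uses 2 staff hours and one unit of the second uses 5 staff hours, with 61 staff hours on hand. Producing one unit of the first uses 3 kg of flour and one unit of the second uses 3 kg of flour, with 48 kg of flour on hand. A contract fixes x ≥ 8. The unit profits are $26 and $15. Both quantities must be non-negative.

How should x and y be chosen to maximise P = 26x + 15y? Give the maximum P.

x = 34/3, y = 14/3, maximum P = 1094/3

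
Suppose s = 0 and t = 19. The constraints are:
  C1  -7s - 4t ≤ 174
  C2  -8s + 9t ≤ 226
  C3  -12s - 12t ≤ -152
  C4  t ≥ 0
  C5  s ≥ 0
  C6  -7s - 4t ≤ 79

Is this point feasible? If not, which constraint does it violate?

C1: -76 ≤ 174 ✓
C2: 171 ≤ 226 ✓
C3: -228 ≤ -152 ✓
C4: 19 ≥ 0 ✓
C5: 0 ≥ 0 ✓
C6: -76 ≤ 79 ✓

feasible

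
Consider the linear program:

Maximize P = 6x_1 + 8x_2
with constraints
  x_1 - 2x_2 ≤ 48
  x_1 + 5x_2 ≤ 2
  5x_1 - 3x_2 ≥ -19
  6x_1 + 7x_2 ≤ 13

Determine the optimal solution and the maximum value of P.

x_1 = 51/23, x_2 = -1/23, maximum P = 298/23

Corner points and P = 6x_1 + 8x_2:
  (-26, -37) → P = -452
  (362/19, -275/19) → P = -28/19
  (-89/28, 29/28) → P = -151/14
  (51/23, -1/23) → P = 298/23

The optimum lies where x_1 + 5x_2 = 2 and 6x_1 + 7x_2 = 13.
Solving simultaneously gives x_1 = 51/23, x_2 = -1/23.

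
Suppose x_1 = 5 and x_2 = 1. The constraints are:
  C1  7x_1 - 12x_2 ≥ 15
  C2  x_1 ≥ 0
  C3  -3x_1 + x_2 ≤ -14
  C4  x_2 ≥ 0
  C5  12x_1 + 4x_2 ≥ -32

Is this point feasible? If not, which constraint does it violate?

C1: 23 ≥ 15 ✓
C2: 5 ≥ 0 ✓
C3: -14 ≤ -14 ✓
C4: 1 ≥ 0 ✓
C5: 64 ≥ -32 ✓

feasible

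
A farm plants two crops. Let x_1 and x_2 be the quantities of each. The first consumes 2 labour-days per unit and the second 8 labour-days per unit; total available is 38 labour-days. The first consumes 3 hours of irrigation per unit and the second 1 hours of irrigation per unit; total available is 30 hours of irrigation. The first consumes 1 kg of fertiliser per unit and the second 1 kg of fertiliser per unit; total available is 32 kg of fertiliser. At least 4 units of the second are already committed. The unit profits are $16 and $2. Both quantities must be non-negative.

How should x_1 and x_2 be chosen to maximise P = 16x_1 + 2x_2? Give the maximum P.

x_1 = 3, x_2 = 4, maximum P = 56

Vertices and P = 16x_1 + 2x_2:
  (0, 19/4) → P = 19/2
  (0, 4) → P = 8
  (3, 4) → P = 56

The optimum lies where 2x_1 + 8x_2 = 38 and x_2 = 4.
Solving simultaneously gives x_1 = 3, x_2 = 4.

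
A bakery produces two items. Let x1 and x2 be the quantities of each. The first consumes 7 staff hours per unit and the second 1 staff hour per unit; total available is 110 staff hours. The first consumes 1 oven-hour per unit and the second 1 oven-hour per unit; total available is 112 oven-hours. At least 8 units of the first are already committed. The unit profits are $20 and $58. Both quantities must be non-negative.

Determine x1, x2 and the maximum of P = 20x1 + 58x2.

Feasible corners and P = 20x1 + 58x2:
  (110/7, 0) → P = 2200/7
  (8, 0) → P = 160
  (8, 54) → P = 3292

The optimum lies where 7x1 + x2 = 110 and x1 = 8.
Solving simultaneously gives x1 = 8, x2 = 54.

x1 = 8, x2 = 54, maximum P = 3292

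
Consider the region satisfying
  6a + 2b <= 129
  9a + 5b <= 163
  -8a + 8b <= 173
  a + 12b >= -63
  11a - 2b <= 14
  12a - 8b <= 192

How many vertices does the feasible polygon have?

Intersecting each pair of boundary lines and keeping only the points that satisfy every inequality leaves:
  (439/112, 2861/112)
  (396/73, 1667/73)
  (-645/26, -331/104)
  (21/67, -707/134)

4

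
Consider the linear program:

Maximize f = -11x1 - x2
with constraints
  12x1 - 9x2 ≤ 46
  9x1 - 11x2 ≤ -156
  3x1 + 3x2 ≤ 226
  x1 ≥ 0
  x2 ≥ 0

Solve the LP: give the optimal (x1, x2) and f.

x1 = 0, x2 = 156/11, maximum f = -156/11

Feasible corners and f = -11x1 - x2:
  (1009/30, 417/10) → f = -1235/3
  (0, 156/11) → f = -156/11
  (0, 226/3) → f = -226/3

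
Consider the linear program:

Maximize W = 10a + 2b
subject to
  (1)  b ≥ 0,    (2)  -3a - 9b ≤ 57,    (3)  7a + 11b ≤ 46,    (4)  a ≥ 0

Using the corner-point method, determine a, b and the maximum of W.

a = 46/7, b = 0, maximum W = 460/7

Vertices and W = 10a + 2b:
  (46/7, 0) → W = 460/7
  (0, 0) → W = 0
  (0, 46/11) → W = 92/11

The binding constraints are b = 0 and 7a + 11b = 46.
Solving simultaneously gives a = 46/7, b = 0.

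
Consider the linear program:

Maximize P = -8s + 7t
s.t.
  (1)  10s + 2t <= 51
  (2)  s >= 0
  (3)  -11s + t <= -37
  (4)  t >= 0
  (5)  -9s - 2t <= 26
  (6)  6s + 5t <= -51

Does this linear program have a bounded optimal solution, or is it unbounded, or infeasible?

The boundaries 10s + 2t = 51 and -11s + t = -37 meet at (125/32, 191/32), but that point violates 6s + 5t ≤ -51. Every candidate vertex is excluded by some other constraint, so the feasible region is empty.

infeasible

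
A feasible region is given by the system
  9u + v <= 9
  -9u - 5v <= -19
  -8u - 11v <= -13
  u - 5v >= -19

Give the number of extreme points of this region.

3

Pairwise boundary intersections that survive every other constraint:
  (13/18, 5/2)
  (13/23, 90/23)
  (0, 19/5)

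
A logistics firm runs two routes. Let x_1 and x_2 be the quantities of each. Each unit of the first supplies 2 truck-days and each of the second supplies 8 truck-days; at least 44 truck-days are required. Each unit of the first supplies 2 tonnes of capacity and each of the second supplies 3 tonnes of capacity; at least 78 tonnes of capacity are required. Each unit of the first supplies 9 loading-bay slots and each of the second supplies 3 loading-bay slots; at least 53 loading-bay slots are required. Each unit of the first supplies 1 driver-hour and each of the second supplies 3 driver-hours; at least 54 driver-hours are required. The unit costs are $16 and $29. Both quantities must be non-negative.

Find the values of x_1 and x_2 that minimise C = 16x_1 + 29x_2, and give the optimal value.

x_1 = 24, x_2 = 10, minimum C = 674

Vertices and C = 16x_1 + 29x_2:
  (0, 26) → C = 754
  (54, 0) → C = 864
  (24, 10) → C = 674
The feasible region is unbounded (it extends along (0, 1), (1, 0)), but C strictly increases along every unbounded feasible direction, so there is no improving ray and the minimum is attained at a vertex.

The optimum lies where 2x_1 + 3x_2 = 78 and x_1 + 3x_2 = 54.
Solving simultaneously gives x_1 = 24, x_2 = 10.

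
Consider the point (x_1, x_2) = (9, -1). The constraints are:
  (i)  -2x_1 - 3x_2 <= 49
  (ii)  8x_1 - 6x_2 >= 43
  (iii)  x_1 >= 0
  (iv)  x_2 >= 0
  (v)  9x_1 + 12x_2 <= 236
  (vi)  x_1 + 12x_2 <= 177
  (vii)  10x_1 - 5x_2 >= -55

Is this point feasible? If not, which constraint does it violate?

not feasible — violates (iv)

Constraint (iv): x_2 = -1, which is not ≥ 0. All other constraints are satisfied.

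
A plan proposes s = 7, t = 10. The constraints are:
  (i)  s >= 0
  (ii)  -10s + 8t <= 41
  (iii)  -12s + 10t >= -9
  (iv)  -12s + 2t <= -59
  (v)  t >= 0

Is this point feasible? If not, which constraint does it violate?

(i): 7 ≥ 0 ✓
(ii): 10 ≤ 41 ✓
(iii): 16 ≥ -9 ✓
(iv): -64 ≤ -59 ✓
(v): 10 ≥ 0 ✓

feasible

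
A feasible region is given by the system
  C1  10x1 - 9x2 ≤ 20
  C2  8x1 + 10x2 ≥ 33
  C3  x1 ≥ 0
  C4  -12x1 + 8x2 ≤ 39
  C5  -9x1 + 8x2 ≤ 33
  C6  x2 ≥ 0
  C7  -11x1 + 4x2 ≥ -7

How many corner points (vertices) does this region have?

Of the 21 pairwise boundary intersections, those satisfying every inequality are:
  (0, 33/10)
  (101/71, 307/142)
  (0, 33/8)
  (47/13, 213/26)

4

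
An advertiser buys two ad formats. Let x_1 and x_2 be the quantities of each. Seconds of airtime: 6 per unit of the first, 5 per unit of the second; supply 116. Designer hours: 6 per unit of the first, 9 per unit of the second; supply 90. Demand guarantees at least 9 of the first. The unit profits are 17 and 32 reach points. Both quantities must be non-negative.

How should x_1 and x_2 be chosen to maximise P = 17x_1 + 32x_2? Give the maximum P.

x_1 = 9, x_2 = 4, maximum P = 281

Corner points and P = 17x_1 + 32x_2:
  (15, 0) → P = 255
  (9, 0) → P = 153
  (9, 4) → P = 281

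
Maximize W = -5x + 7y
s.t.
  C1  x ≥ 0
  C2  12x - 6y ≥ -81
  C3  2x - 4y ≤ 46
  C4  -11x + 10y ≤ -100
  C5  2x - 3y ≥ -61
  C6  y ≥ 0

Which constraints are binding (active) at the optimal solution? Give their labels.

Extreme points and W = -5x + 7y:
  (23, 0) → W = -115
  (70, 67) → W = 119
  (100/11, 0) → W = -500/11
The feasible region is unbounded (it extends along (2, 1), (3, 2)), but W strictly decreases along every unbounded feasible direction, so there is no improving ray and the maximum is attained at a vertex.

The maximum is at (70, 67). Substituting into each constraint, equality holds for C4 and C5; the remaining constraints have slack.

C4 and C5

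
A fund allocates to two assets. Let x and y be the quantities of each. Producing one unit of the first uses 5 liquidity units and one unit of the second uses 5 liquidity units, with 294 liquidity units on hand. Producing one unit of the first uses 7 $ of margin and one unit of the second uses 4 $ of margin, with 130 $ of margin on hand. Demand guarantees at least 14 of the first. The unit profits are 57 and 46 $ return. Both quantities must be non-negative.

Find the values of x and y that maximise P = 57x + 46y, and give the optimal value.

x = 14, y = 8, maximum P = 1166

Extreme points and P = 57x + 46y:
  (130/7, 0) → P = 7410/7
  (14, 0) → P = 798
  (14, 8) → P = 1166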